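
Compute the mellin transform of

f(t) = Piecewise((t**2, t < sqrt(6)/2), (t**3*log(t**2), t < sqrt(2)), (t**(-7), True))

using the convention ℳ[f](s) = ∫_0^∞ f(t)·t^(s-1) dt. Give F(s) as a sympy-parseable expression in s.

2**(-s/2 - 7/2)*(32*2**s*(s - 7)*(s + 1)*(s + 2)*log(2) + 64*2**s*(s - 7)*(s + 2)*log(2) - 2**s*(s + 2)*(4*s + (s + 1)**2 + 8) - 2**(s + 6)*(s - 7)*(s + 2) + 3**(s/2 + 1/2)*(s - 7)*(s + 1)*(s + 2)*(-12*log(3) + 12*log(2)) + 3**(s/2 + 1/2)*(s - 7)*(s + 2)*(-24*log(3) + 24*log(2)) + 4*3**(s/2 + 1/2)*sqrt(6)*(s - 7)*(4*s + (s + 1)**2 + 8) + 8*3**(s/2 + 3/2)*(s - 7)*(s + 2))/((s - 7)*(s + 2)*(4*s + (s + 1)**2 + 8))
  -2 < Re(s) < 7

remove the shared t-power first: t on [0, sqrt(6)/2); t**2*log(t**2) on [sqrt(6)/2, sqrt(2)); t**(-8) on [sqrt(2), ∞)
undo the power substitution: sqrt(t) on [0, 3/2); t*log(t) on [3/2, 2); t**(-4) on [2, ∞)
cuts at sqrt(6)/2, sqrt(2): linearity sums the 3 kernel integrals
over [0, sqrt(6)/2), the kernel integral of t**2 enters the sum
the [sqrt(6)/2, sqrt(2)) slice contributes ∫ t**3*log(t**2)·t^(s-1) dt
[sqrt(2), ∞) adds the kernel integral of t**(-7)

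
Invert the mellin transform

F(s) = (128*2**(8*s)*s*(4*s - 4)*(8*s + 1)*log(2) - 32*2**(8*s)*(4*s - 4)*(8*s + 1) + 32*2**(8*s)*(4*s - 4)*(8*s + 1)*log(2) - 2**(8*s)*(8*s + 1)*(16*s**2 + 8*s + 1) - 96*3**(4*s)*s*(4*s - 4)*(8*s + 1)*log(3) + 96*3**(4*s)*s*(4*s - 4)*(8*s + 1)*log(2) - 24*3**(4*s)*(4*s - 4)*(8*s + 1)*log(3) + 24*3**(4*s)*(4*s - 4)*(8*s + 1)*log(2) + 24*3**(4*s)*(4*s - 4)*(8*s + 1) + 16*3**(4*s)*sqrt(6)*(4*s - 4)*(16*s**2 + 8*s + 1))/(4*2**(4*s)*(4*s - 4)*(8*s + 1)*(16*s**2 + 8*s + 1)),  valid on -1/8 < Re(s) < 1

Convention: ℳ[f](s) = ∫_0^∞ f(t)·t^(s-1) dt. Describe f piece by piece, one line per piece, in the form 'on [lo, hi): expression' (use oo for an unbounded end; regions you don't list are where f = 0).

peel off the power substitution: t**(1/4) on [0, 9/4); sqrt(t)*log(sqrt(t)) on [9/4, 4); t**(-2) on [4, ∞)
reversing the power substitution: sqrt(t) on [0, 3/2); t*log(t) on [3/2, 2); t**(-4) on [2, ∞)
integrate the 3 segments split at 81/16, 16, then add the results
over [0, 81/16), the kernel integral of t**(1/8) enters the sum
piece [81/16, 16): integrate t**(1/4)*log(t**(1/4)) against the kernel
for t in [16, ∞): the term is ∫ 1/t·t^(s-1)

on [0, 81/16): t**(1/8)
on [81/16, 16): t**(1/4)*log(t**(1/4))
on [16, oo): 1/t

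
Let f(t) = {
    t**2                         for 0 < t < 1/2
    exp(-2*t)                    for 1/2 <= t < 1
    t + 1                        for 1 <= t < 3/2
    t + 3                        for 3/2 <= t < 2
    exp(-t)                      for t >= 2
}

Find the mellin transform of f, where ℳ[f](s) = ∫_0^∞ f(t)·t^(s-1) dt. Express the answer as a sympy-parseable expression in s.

(20*2**(2*s)*s*(s + 2) + 12*2**(2*s)*(s + 2) + 4*2**s*s*(s + 1)*(s + 2)*uppergamma(s, 2) - 8*2**s*s*(s + 2) - 4*2**s*(s + 2) - 8*3**s*s*(s + 2) - 8*3**s*(s + 2) + 4*s*(s + 1)*(s + 2)*uppergamma(s, 1) - 4*s*(s + 1)*(s + 2)*uppergamma(s, 2) + s*(s + 1))/(4*2**s*s*(s + 1)*(s + 2))
  Re(s) > -2

f breaks at 1/2, 1, 3/2, 2 into 5 integrals to sum
between 0 and 1/2 the integrand is t**2·t^(s-1)
the [1/2, 1) slice contributes ∫ exp(-2*t)·t^(s-1) dt
over [1, 3/2), the kernel integral of (t + 1) enters the sum
between 3/2 and 2 the integrand is (t + 3)·t^(s-1)
between 2 and ∞ the integrand is exp(-t)·t^(s-1)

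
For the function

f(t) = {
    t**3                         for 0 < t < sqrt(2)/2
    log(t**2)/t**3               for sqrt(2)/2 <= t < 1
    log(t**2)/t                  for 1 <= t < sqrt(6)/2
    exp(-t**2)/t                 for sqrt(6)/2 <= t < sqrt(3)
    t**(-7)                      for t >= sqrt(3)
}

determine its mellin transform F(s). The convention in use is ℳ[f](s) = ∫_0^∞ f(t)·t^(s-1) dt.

2**(1/2 - s/2)*(27*2**(s/2 - 1/2)*(s/2 - 7/2)*(s/2 + 3/2)*(s - 1)**2*(-s + (s - 1)**2/4 + 2)*uppergamma(s/2 - 1/2, 3/2) - 27*2**(s/2 - 1/2)*(s/2 - 7/2)*(s/2 + 3/2)*(s - 1)**2*(-s + (s - 1)**2/4 + 2)*uppergamma(s/2 - 1/2, 3) - 27*2**(s/2 - 1/2)*(s/2 - 7/2)*(s/2 + 3/2)*(s - 1)**2 + 108*2**(s/2 - 1/2)*(s/2 - 7/2)*(s/2 + 3/2)*(-s + (s - 1)**2/4 + 2) - 54*3**(s/2 - 1/2)*(s/2 - 7/2)*(s/2 + 3/2)*(s - 1)*(-s + (s - 1)**2/4 + 2)*log(2) + 54*3**(s/2 - 1/2)*(s/2 - 7/2)*(s/2 + 3/2)*(s - 1)*(-s + (s - 1)**2/4 + 2)*log(3) - 108*3**(s/2 - 1/2)*(s/2 - 7/2)*(s/2 + 3/2)*(-s + (s - 1)**2/4 + 2) - 6**(s/2 - 1/2)*(s/2 + 3/2)*(s - 1)**2*(-s + (s - 1)**2/4 + 2) + 27*(s/2 - 7/2)*(s/2 + 3/2)*(s - 1)**3*log(2) - 54*(s/2 - 7/2)*(s/2 + 3/2)*(s - 1)**2*log(2) + 54*(s/2 - 7/2)*(s/2 + 3/2)*(s - 1)**2 + 27*(s/2 - 7/2)*(s - 1)**2*(-s + (s - 1)**2/4 + 2)/4)/(54*(s/2 - 7/2)*(s/2 + 3/2)*(s - 1)**2*(-s + (s - 1)**2/4 + 2))
  -3 < Re(s) < 7

strip the shared t-power: t**4 on [0, sqrt(2)/2); log(t**2)/t**2 on [sqrt(2)/2, 1); log(t**2) on [1, sqrt(6)/2); …
the power substitution comes off first: t**2 on [0, 1/2); log(t)/t on [1/2, 1); log(t) on [1, 3/2); …
treat the 5 regions marked off by sqrt(2)/2, 1, sqrt(6)/2, sqrt(3) separately and sum
piece [0, sqrt(2)/2): integrate t**3 against the kernel
segment sqrt(2)/2 to 1 holds log(t**2)/t**3; add its integral
over [1, sqrt(6)/2), the kernel integral of log(t**2)/t enters the sum
over [sqrt(6)/2, sqrt(3)), the kernel integral of exp(-t**2)/t enters the sum
segment [sqrt(3), ∞) carries t**(-7); integrate it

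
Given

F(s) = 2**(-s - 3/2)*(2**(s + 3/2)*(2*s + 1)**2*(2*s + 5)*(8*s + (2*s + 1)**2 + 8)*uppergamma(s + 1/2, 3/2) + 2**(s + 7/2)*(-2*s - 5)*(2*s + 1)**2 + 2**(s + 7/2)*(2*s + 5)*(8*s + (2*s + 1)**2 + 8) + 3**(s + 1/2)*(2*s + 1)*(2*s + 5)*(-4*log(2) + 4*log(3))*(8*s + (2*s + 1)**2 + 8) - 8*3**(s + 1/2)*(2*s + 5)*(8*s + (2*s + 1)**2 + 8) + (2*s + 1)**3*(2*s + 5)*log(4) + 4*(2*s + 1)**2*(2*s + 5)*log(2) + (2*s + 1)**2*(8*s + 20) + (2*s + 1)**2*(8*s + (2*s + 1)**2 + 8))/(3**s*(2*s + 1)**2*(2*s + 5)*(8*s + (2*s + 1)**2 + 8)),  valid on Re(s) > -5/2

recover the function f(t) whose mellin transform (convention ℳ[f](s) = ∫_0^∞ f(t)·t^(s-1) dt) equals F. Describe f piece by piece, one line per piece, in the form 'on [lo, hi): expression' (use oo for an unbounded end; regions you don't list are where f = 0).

on [0, 1/6): 9*sqrt(3)*t**(5/2)
on [1/6, 1/3): 3*sqrt(3)*t**(3/2)*log(3*t)
on [1/3, 1/2): sqrt(3)*sqrt(t)*log(3*t)
on [1/2, oo): sqrt(3)*sqrt(t)*exp(-3*t)

invert the common scale on t to get t**(5/2) on [0, 1/2); t**(3/2)*log(t) on [1/2, 1); sqrt(t)*log(t) on [1, 3/2); …
peel off the shared t-power: t**2 on [0, 1/2); t*log(t) on [1/2, 1); log(t) on [1, 3/2); …
slice at 1/6, 1/3, 1/2, transform all 4 pieces, and sum them
[0, 1/6) adds the kernel integral of 9*sqrt(3)*t**(5/2)
over [1/6, 1/3), the kernel integral of 3*sqrt(3)*t**(3/2)*log(3*t) enters the sum
[1/3, 1/2) adds the kernel integral of sqrt(3)*sqrt(t)*log(3*t)
segment [1/2, ∞) carries sqrt(3)*sqrt(t)*exp(-3*t); integrate it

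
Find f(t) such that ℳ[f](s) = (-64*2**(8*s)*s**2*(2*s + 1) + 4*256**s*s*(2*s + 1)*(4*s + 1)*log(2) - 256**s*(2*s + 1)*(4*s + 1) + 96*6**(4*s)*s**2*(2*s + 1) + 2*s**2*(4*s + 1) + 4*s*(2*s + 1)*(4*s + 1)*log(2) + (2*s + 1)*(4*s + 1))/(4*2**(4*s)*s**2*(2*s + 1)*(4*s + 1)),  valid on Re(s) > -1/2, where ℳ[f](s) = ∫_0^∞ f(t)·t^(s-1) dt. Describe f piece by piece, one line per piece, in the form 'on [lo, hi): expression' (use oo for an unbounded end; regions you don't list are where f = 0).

on [0, 1/16): sqrt(t)
on [1/16, 16): log(t**(1/4))
on [16, 81): 2*t**(1/4)

the power substitution comes off first: t on [0, 1/4); log(sqrt(t)) on [1/4, 4); 2*sqrt(t) on [4, 9)
remove the power substitution first: t**2 on [0, 1/2); log(t) on [1/2, 2); 2*t on [2, 3)
linearity at 1/16, 16 turns ℳ[f](s) into 3 summed integrals
∫ over [0, 1/16) of sqrt(t)·t^(s-1) joins the sum
on [1/16, 16): add ∫ log(t**(1/4))·t^(s-1) dt
∫ 2*t**(1/4)·t^(s-1) over [16, 81)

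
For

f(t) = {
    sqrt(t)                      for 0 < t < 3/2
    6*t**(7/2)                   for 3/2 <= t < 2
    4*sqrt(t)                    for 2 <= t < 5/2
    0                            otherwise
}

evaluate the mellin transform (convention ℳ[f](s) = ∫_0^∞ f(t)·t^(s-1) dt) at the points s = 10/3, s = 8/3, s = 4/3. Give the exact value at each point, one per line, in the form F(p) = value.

F(10/3) = 3*2**(1/6)*(-45873*3**(5/6) + 82000*5**(5/6) + 481280*2**(2/3))/30176
F(8/3) = 3*2**(1/6)*(-37557*2**(2/3)*3**(1/6) + 74000*2**(2/3)*5**(1/6) + 391168)/22496
F(4/3) = 3*2**(1/6)*(-2325*3**(5/6) + 2320*5**(5/6) + 13184*2**(2/3))/2552

slice at 3/2, 2, transform all 3 pieces, and sum them
segment [0, 3/2) carries sqrt(t); integrate it
the [3/2, 2) slice contributes ∫ 6*t**(7/2)·t^(s-1) dt
the [2, 5/2) slice contributes ∫ 4*sqrt(t)·t^(s-1) dt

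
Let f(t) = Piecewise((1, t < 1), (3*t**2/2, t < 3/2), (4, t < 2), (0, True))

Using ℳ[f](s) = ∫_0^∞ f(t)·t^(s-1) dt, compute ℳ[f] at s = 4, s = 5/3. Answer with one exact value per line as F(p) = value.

treat the 3 regions marked off by 1, 3/2 separately and sum
∫ 1·t^(s-1) over [0, 1)
∫ 3*t**2/2·t^(s-1) over [1, 3/2)
∫ 4·t^(s-1) over [3/2, 2)

F(4) = 3529/256
F(5/3) = -1953*2**(1/3)*3**(2/3)/1760 + 21/110 + 24*2**(2/3)/5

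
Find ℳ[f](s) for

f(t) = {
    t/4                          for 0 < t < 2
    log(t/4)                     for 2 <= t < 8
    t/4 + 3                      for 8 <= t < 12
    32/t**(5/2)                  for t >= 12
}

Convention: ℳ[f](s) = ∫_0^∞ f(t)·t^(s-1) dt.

2**s*(-270*2**(2*s)*s**2*(2*s - 5) + 54*2**(2*s)*s*(s + 1)*(2*s - 5)*log(2) - 162*2**(2*s)*s*(2*s - 5) - 54*2**(2*s)*(s + 1)*(2*s - 5) - 4*sqrt(3)*6**s*s**2*(s + 1) + 324*6**s*s**2*(2*s - 5) + 162*6**s*s*(2*s - 5) + 27*s**2*(2*s - 5) + 54*s*(s + 1)*(2*s - 5)*log(2) + (2*s - 5)*(54*s + 54))/(54*s**2*(s + 1)*(2*s - 5))
  -1 < Re(s) < 5/2

reversing the common scale on t: t/2 on [0, 1); log(t/2) on [1, 4); t/2 + 3 on [4, 6); …
reversing the common scale on t: t on [0, 1/2); log(t) on [1/2, 2); t + 3 on [2, 3); …
f breaks at 2, 8, 12 into 4 integrals to sum
segment [0, 2) carries t/4; integrate it
segment 2 to 8 holds log(t/4); add its integral
segment 8 to 12 holds (t/4 + 3); add its integral
[12, ∞) adds the kernel integral of 32/t**(5/2)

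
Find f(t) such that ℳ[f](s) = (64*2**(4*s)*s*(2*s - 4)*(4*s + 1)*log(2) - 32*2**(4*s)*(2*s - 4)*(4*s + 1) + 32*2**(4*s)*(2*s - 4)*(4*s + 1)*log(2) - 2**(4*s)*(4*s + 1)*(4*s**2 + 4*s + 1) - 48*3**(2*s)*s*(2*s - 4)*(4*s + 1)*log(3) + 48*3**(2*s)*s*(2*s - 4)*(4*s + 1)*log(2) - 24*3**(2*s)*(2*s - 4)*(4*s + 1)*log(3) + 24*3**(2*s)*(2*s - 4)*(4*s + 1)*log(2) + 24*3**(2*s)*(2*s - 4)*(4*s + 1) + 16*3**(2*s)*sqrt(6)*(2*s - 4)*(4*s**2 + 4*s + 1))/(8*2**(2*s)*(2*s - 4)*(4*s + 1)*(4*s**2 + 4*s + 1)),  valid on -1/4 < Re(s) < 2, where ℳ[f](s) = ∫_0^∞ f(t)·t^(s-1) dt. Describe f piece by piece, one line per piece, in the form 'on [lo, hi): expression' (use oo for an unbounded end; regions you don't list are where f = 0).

the power substitution comes off first: sqrt(t) on [0, 3/2); t*log(t) on [3/2, 2); t**(-4) on [2, ∞)
cuts at 9/4, 4: linearity sums the 3 kernel integrals
on [0, 9/4) integrate f = t**(1/4) against the kernel
over [9/4, 4), the kernel integral of sqrt(t)*log(sqrt(t)) enters the sum
over [4, ∞), the kernel integral of t**(-2) enters the sum

on [0, 9/4): t**(1/4)
on [9/4, 4): sqrt(t)*log(sqrt(t))
on [4, oo): t**(-2)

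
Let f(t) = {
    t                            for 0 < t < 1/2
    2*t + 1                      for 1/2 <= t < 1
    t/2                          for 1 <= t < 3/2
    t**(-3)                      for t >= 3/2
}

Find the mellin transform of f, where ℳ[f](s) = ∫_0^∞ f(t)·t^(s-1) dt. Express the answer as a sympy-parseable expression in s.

(270*2**s*s**2 - 702*2**s*s - 324*2**s + 49*3**s*s**2 - 275*3**s*s - 162*s**2 + 378*s + 324)/(108*2**s*s*(s**2 - 2*s - 3))
  -1 < Re(s) < 3

slice at 1/2, 1, 3/2, transform all 4 pieces, and sum them
on [0, 1/2): add ∫ t·t^(s-1) dt
between 1/2 and 1 the integrand is (2*t + 1)·t^(s-1)
∫ over [1, 3/2) of t/2·t^(s-1) joins the sum
segment 3/2 to ∞ holds t**(-3); add its integral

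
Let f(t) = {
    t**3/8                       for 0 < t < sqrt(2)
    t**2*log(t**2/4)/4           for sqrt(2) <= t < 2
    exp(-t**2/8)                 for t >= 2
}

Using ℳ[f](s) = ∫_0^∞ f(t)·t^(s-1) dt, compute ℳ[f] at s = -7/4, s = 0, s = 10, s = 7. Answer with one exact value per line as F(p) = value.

strip the common scale on t: t**3 on [0, sqrt(2)/2); t**2*log(t**2) on [sqrt(2)/2, 1); exp(-t**2/2) on [1, ∞)
undo the power substitution: t**(3/2) on [0, 1/2); t*log(t) on [1/2, 1); exp(-t/2) on [1, ∞)
along the cuts sqrt(2), 2, ℳ[f](s) splits into 3 integrals
∫ over [0, sqrt(2)) of t**3/8·t^(s-1) joins the sum
on [sqrt(2), 2) integrate f = t**2*log(t**2/4)/4 against the kernel
segment [2, ∞) carries exp(-t**2/8); integrate it

F(-7/4) = 2**(1/8)*(-640*2**(1/8) + 5*2**(1/4)*uppergamma(-7/8, 1/2) + 8*sqrt(2) + 80*log(2) + 640)/80
F(0) = -1/4 + sqrt(2)/12 + log(2)/4 - Ei(-1/2)/2
F(10) = -14 + 8*sqrt(2)/13 + 4*log(2)/3 + 648192*exp(-1/2)
F(7) = -1118/405 + 8*sqrt(2)/81 + 4*sqrt(2)*log(2)/9 + 960*sqrt(2)*sqrt(pi)*erfc(sqrt(2)/2) + 2688*exp(-1/2)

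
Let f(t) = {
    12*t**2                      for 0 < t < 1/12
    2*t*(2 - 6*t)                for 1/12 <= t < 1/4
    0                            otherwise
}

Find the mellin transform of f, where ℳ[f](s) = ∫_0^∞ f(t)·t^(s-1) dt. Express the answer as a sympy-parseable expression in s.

remove the common scale on t first: 3*t**2 on [0, 1/6); t*(2 - 3*t) on [1/6, 1/2)
reversing the shared t-power: 3*t on [0, 1/6); 2 - 3*t on [1/6, 1/2)
invert the common scale on t to get t on [0, 1/2); 2 - t on [1/2, 3/2)
the 2 pieces separated at 1/12 each add one integral
segment [0, 1/12) carries 12*t**2; integrate it
[1/12, 1/4) adds the kernel integral of 2*t*(2 - 6*t)

(3*3**s*(s + 1) + 12*3**s - 2*s - 6)/(12*12**s*(s + 1)*(s + 2))
  Re(s) > -2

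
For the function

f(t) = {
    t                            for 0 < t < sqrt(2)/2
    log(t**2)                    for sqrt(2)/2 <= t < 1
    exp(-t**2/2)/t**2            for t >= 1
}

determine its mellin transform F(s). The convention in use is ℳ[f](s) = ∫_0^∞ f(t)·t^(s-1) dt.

the power substitution comes off first: sqrt(t) on [0, 1/2); log(t) on [1/2, 1); exp(-t/2)/t on [1, ∞)
remove the shared t-power first: t**(3/2) on [0, 1/2); t*log(t) on [1/2, 1); exp(-t/2) on [1, ∞)
cuts at sqrt(2)/2, 1: linearity sums the 3 kernel integrals
on [0, sqrt(2)/2) integrate f = t against the kernel
piece [sqrt(2)/2, 1): integrate log(t**2) against the kernel
∫ over [1, ∞) of exp(-t**2/2)/t**2·t^(s-1) joins the sum

(-8*2**(s/2)*s - 8*2**(s/2) + 2**s*s**3*uppergamma(s/2 - 1, 1/2) + 2**s*s**2*uppergamma(s/2 - 1, 1/2) + 4*s**2*log(2) + 2*sqrt(2)*s**2 + 4*s*log(2) + 8*s + 8)/(4*2**(s/2)*s**2*(s + 1))
  Re(s) > -1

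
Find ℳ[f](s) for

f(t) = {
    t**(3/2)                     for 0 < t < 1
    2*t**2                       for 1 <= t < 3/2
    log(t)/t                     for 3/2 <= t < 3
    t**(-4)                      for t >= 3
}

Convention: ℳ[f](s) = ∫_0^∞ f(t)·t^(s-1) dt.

(324*2**s*(s - 4)*(s + 2)*(s**2 - 2*s + 1) - 324*2**s*(s - 4)*(2*s + 3)*(s**2 - 2*s + 1) - 108*3**s*s*(s - 4)*(s + 2)*(2*s + 3)*log(3) + 108*3**s*s*(s - 4)*(s + 2)*(2*s + 3)*log(2) - 108*3**s*(s - 4)*(s + 2)*(2*s + 3)*log(2) + 108*3**s*(s - 4)*(s + 2)*(2*s + 3) + 108*3**s*(s - 4)*(s + 2)*(2*s + 3)*log(3) + 729*3**s*(s - 4)*(2*s + 3)*(s**2 - 2*s + 1) + 54*6**s*s*(s - 4)*(s + 2)*(2*s + 3)*log(3) - 54*6**s*(s - 4)*(s + 2)*(2*s + 3)*log(3) - 54*6**s*(s - 4)*(s + 2)*(2*s + 3) - 2*6**s*(s + 2)*(2*s + 3)*(s**2 - 2*s + 1))/(162*2**s*(s - 4)*(s + 2)*(2*s + 3)*(s**2 - 2*s + 1))
  -3/2 < Re(s) < 4

treat the 4 regions marked off by 1, 3/2, 3 separately and sum
[0, 1) adds the kernel integral of t**(3/2)
between 1 and 3/2 the integrand is 2*t**2·t^(s-1)
the [3/2, 3) slice contributes ∫ log(t)/t·t^(s-1) dt
on [3, ∞): add ∫ t**(-4)·t^(s-1) dt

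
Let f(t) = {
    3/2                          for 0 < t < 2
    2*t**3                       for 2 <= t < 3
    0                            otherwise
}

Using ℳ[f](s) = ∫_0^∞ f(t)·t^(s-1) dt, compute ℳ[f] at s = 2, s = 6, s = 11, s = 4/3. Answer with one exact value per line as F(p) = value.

F(2) = 437/5
F(6) = 38486/9
F(11) = 52453939/77
F(4/3) = -267*2**(1/3)/52 + 486*3**(1/3)/13

breakpoints 2: one integral from each of the 2 segments
piece [0, 2): integrate 3/2 against the kernel
between 2 and 3 the integrand is 2*t**3·t^(s-1)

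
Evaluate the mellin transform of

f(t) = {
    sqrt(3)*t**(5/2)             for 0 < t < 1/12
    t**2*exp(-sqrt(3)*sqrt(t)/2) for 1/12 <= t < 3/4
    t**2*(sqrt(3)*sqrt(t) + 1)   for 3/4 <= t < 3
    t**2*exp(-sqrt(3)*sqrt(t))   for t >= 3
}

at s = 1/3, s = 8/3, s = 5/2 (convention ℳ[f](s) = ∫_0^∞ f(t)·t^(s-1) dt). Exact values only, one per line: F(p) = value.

peel off the shared t-power: sqrt(3)*sqrt(t) on [0, 1/12); exp(-sqrt(3)*sqrt(t)/2) on [1/12, 3/4); sqrt(3)*sqrt(t) + 1 on [3/4, 3); …
peel off the common scale on t: sqrt(t) on [0, 1/4); exp(-sqrt(t)/2) on [1/4, 9/4); sqrt(t) + 1 on [9/4, 9); …
undo the power substitution: t on [0, 1/2); exp(-t/2) on [1/2, 3/2); t + 1 on [3/2, 3); …
the 4 pieces separated at 1/12, 3/4, 3 each add one integral
piece [0, 1/12): integrate sqrt(3)*t**(5/2) against the kernel
segment 1/12 to 3/4 holds t**2*exp(-sqrt(3)*sqrt(t)/2); add its integral
over [3/4, 3), the kernel integral of t**2*(sqrt(3)*sqrt(t) + 1) enters the sum
the [3, ∞) slice contributes ∫ t**2*exp(-sqrt(3)*sqrt(t))·t^(s-1) dt

F(1/3) = -32*6**(2/3)*uppergamma(14/3, 3/4)/27 - 513*6**(1/3)/1904 + 18**(1/3)/4896 + 2*3**(2/3)*uppergamma(14/3, 3)/27 + 1593*3**(1/3)/119 + 32*6**(2/3)*uppergamma(14/3, 1/4)/27
F(8/3) = 2**(2/3)*3**(1/3)*(-227540992*2**(2/3)*uppergamma(28/3, 3/4) - 4310577*3**(1/3) + 42 + 3476805120*6**(1/3) + 444416*2**(1/3)*uppergamma(28/3, 3) + 227540992*2**(2/3)*uppergamma(28/3, 1/4))/107993088
F(5/2) = sqrt(3)*(-111879692820*exp(13/4) + 20689567*exp(4) + 2065328640*E + 67858471060*exp(15/4))*exp(-4)/311040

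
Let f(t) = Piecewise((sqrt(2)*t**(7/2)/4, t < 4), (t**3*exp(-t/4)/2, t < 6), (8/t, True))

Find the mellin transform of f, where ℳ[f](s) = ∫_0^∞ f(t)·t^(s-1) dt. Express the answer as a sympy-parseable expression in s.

remove the shared t-power first: sqrt(2)*t**(3/2)/4 on [0, 4); t*exp(-t/4)/2 on [4, 6); 8/t**3 on [6, ∞)
remove the common scale on t first: t**(3/2) on [0, 2); t*exp(-t/2) on [2, 3); t**(-3) on [3, ∞)
back out the shared t-power: sqrt(t) on [0, 2); exp(-t/2) on [2, 3); t**(-4) on [3, ∞)
along the cuts 4, 6, ℳ[f](s) splits into 3 integrals
on [0, 4) integrate f = sqrt(2)*t**(7/2)/4 against the kernel
on [4, 6): add ∫ t**3*exp(-t/4)/2·t^(s-1) dt
segment [6, ∞) carries 8/t; integrate it

4*2**s*(24*2**s*(s - 1)*(2*s + 7)*uppergamma(s + 3, 1) - 24*2**s*(s - 1)*(2*s + 7)*uppergamma(s + 3, 3/2) + 48*2**(s + 1/2)*(s - 1) - 3**s*(2*s + 7))/(3*(s - 1)*(2*s + 7))
  -7/2 < Re(s) < 1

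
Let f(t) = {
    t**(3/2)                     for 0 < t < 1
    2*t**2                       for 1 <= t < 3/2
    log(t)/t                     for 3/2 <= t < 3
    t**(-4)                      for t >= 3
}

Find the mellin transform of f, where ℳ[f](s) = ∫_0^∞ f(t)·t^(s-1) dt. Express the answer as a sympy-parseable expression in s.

(324*2**s*(s - 4)*(s + 2)*(s**2 - 2*s + 1) - 324*2**s*(s - 4)*(2*s + 3)*(s**2 - 2*s + 1) - 108*3**s*s*(s - 4)*(s + 2)*(2*s + 3)*log(3) + 108*3**s*s*(s - 4)*(s + 2)*(2*s + 3)*log(2) - 108*3**s*(s - 4)*(s + 2)*(2*s + 3)*log(2) + 108*3**s*(s - 4)*(s + 2)*(2*s + 3) + 108*3**s*(s - 4)*(s + 2)*(2*s + 3)*log(3) + 729*3**s*(s - 4)*(2*s + 3)*(s**2 - 2*s + 1) + 54*6**s*s*(s - 4)*(s + 2)*(2*s + 3)*log(3) - 54*6**s*(s - 4)*(s + 2)*(2*s + 3)*log(3) - 54*6**s*(s - 4)*(s + 2)*(2*s + 3) - 2*6**s*(s + 2)*(2*s + 3)*(s**2 - 2*s + 1))/(162*2**s*(s - 4)*(s + 2)*(2*s + 3)*(s**2 - 2*s + 1))
  -3/2 < Re(s) < 4

slice at 1, 3/2, 3, transform all 4 pieces, and sum them
for t in [0, 1): the term is ∫ t**(3/2)·t^(s-1)
∫ over [1, 3/2) of 2*t**2·t^(s-1) joins the sum
between 3/2 and 3 the integrand is log(t)/t·t^(s-1)
piece [3, ∞): integrate t**(-4) against the kernel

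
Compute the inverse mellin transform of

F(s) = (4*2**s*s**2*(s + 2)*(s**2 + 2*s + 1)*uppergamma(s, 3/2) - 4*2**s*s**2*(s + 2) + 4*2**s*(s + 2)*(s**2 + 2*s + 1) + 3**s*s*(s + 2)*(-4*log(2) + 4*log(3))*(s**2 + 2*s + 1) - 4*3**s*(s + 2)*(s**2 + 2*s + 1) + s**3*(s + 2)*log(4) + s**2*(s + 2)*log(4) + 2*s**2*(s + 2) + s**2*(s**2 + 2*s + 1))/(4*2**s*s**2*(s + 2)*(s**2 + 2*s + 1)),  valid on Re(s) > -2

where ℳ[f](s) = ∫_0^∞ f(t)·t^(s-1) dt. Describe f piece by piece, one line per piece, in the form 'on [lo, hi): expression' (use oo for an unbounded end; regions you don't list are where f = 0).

breakpoints 1/2, 1, 3/2: one integral from each of the 4 segments
on [0, 1/2): add ∫ t**2·t^(s-1) dt
over [1/2, 1), the kernel integral of t*log(t) enters the sum
piece [1, 3/2): integrate log(t) against the kernel
on [3/2, ∞) integrate f = exp(-t) against the kernel

on [0, 1/2): t**2
on [1/2, 1): t*log(t)
on [1, 3/2): log(t)
on [3/2, oo): exp(-t)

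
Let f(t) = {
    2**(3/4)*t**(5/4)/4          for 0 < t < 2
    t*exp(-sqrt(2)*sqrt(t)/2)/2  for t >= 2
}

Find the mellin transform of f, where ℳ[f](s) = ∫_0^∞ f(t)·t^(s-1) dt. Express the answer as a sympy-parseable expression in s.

2*2**s*((4*s + 5)*uppergamma(2*s + 2, 1) + 2)/(4*s + 5)
  Re(s) > -5/4

remove the common scale on t first: t**(5/4) on [0, 1); t*exp(-sqrt(t)) on [1, ∞)
strip the power substitution: t**(5/2) on [0, 1); t**2*exp(-t) on [1, ∞)
remove the shared t-power first: sqrt(t) on [0, 1); exp(-t) on [1, ∞)
along the cuts 2, ℳ[f](s) splits into 2 integrals
on [0, 2) integrate f = 2**(3/4)*t**(5/4)/4 against the kernel
over [2, ∞), the kernel integral of t*exp(-sqrt(2)*sqrt(t)/2)/2 enters the sum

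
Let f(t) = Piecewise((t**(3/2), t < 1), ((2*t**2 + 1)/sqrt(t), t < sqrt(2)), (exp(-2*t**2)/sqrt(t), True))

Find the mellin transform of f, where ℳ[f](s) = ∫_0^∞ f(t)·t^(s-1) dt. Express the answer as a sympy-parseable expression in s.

2**(-s - 3/2)*(2**(s/2 + 3/4)*(2*s - 1)*(2*s + 3)*uppergamma(s/2 - 1/4, 4) + 2**(s + 7/2)*(1 - 2*s) - 2**(s + 9/2) + 2**(3*s/2 + 9/4)*(10*s - 5) + 2**(3*s/2 + 17/4))/((2*s - 1)*(2*s + 3))
  Re(s) > -3/2

invert the shared t-power to get t**(5/2) on [0, 1); sqrt(t)*(2*t**2 + 1) on [1, sqrt(2)); sqrt(t)*exp(-2*t**2) on [sqrt(2), ∞)
invert the shared t-power to get t**2 on [0, 1); 2*t**2 + 1 on [1, sqrt(2)); exp(-2*t**2) on [sqrt(2), ∞)
invert the power substitution to get t on [0, 1); 2*t + 1 on [1, 2); exp(-2*t) on [2, ∞)
the 3 pieces separated at 1, sqrt(2) each add one integral
on [0, 1): add ∫ t**(3/2)·t^(s-1) dt
on [1, sqrt(2)): add ∫ (2*t**2 + 1)/sqrt(t)·t^(s-1) dt
segment [sqrt(2), ∞) carries exp(-2*t**2)/sqrt(t); integrate it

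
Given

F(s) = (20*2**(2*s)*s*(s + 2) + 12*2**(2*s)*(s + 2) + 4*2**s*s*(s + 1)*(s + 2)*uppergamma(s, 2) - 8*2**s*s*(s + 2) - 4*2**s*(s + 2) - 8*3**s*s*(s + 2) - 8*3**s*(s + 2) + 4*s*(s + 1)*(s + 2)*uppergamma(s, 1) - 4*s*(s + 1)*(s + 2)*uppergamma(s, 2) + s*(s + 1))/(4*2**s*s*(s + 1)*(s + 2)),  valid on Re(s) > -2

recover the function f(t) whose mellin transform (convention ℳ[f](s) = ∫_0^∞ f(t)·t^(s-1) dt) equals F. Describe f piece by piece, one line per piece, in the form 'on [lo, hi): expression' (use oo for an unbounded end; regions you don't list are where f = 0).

on [0, 1/2): t**2
on [1/2, 1): exp(-2*t)
on [1, 3/2): t + 1
on [3/2, 2): t + 3
on [2, oo): exp(-t)

cuts at 1/2, 1, 3/2, 2: linearity sums the 5 kernel integrals
segment [0, 1/2) carries t**2; integrate it
for t in [1/2, 1): the term is ∫ exp(-2*t)·t^(s-1)
∫ (t + 1)·t^(s-1) over [1, 3/2)
over [3/2, 2), the kernel integral of (t + 3) enters the sum
over [2, ∞), the kernel integral of exp(-t) enters the sum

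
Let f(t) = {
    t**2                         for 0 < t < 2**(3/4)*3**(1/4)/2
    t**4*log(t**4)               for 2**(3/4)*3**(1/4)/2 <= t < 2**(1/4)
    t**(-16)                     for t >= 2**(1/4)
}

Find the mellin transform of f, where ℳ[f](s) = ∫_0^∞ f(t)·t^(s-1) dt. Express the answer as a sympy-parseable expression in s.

back out the power substitution: t on [0, sqrt(6)/2); t**2*log(t**2) on [sqrt(6)/2, sqrt(2)); t**(-8) on [sqrt(2), ∞)
peel off the power substitution: sqrt(t) on [0, 3/2); t*log(t) on [3/2, 2); t**(-4) on [2, ∞)
breakpoints 2**(3/4)*3**(1/4)/2, 2**(1/4): one integral from each of the 3 segments
[0, 2**(3/4)*3**(1/4)/2) adds the kernel integral of t**2
on [2**(3/4)*3**(1/4)/2, 2**(1/4)) integrate f = t**4*log(t**4) against the kernel
for t in [2**(1/4), ∞): the term is ∫ t**(-16)·t^(s-1)

(8*2**(s/2)*s*(s/4 - 4)*(s/2 + 1)*log(2) - 32*2**(s/2)*(s/4 - 4)*(s/2 + 1) + 32*2**(s/2)*(s/4 - 4)*(s/2 + 1)*log(2) - 2**(s/2)*(s/2 + 1)*(s**2/16 + s/2 + 1) - 6*3**(s/4)*s*(s/4 - 4)*(s/2 + 1)*log(3) + 6*3**(s/4)*s*(s/4 - 4)*(s/2 + 1)*log(2) - 24*3**(s/4)*(s/4 - 4)*(s/2 + 1)*log(3) + 24*3**(s/4)*(s/4 - 4)*(s/2 + 1)*log(2) + 24*3**(s/4)*(s/4 - 4)*(s/2 + 1) + 16*3**(s/4)*sqrt(6)*(s/4 - 4)*(s**2/16 + s/2 + 1))/(64*2**(s/4)*(s/4 - 4)*(s/2 + 1)*(s**2/16 + s/2 + 1))
  -2 < Re(s) < 16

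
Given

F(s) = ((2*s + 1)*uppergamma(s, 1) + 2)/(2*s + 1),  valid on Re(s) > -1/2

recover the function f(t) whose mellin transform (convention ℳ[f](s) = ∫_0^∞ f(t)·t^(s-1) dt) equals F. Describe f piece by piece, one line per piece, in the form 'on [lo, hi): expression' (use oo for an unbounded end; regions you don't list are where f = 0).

split f at 1: ℳ[f](s) collects 2 kernel integrals
between 0 and 1 the integrand is sqrt(t)·t^(s-1)
over [1, ∞), the kernel integral of exp(-t) enters the sum

on [0, 1): sqrt(t)
on [1, oo): exp(-t)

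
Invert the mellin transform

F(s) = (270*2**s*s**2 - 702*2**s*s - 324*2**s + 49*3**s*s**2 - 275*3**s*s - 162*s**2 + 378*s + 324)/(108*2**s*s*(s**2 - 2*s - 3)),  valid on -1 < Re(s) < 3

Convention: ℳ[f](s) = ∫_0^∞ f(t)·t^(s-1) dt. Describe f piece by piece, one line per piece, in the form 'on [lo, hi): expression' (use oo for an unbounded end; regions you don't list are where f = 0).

treat the 4 regions marked off by 1/2, 1, 3/2 separately and sum
on [0, 1/2) integrate f = t against the kernel
over [1/2, 1), the kernel integral of (2*t + 1) enters the sum
piece [1, 3/2): integrate t/2 against the kernel
between 3/2 and ∞ the integrand is t**(-3)·t^(s-1)

on [0, 1/2): t
on [1/2, 1): 2*t + 1
on [1, 3/2): t/2
on [3/2, oo): t**(-3)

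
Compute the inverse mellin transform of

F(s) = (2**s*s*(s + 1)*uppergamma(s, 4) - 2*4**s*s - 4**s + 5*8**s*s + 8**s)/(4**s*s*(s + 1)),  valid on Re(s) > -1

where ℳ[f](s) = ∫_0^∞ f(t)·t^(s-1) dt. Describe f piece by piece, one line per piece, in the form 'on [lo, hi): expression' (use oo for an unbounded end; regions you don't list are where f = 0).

decompose at 1, 2; ℳ[f](s) sums the 3 pieces' integrals
on [0, 1): add ∫ t·t^(s-1) dt
[1, 2) adds the kernel integral of (2*t + 1)
segment [2, ∞) carries exp(-2*t); integrate it

on [0, 1): t
on [1, 2): 2*t + 1
on [2, oo): exp(-2*t)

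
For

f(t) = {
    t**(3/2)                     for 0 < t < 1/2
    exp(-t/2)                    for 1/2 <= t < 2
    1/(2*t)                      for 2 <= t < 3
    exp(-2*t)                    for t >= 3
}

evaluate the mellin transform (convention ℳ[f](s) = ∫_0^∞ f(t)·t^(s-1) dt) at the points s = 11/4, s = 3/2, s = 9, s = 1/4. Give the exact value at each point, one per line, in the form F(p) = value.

F(11/4) = -4*2**(3/4)*uppergamma(11/4, 1) - 537*2**(3/4)/952 + 2**(1/4)*uppergamma(11/4, 6)/8 + 6*3**(3/4)/7 + 4*2**(3/4)*uppergamma(11/4, 1/4)
F(3/2) = -sqrt(2) - 2*sqrt(2)*exp(-1) - sqrt(2)*sqrt(pi)*erfc(1) + sqrt(2)*sqrt(pi)*erfc(sqrt(6))/8 + sqrt(3)*exp(-6)/2 + 1/24 + sqrt(2)*exp(-1/4) + sqrt(2)*sqrt(pi)*erfc(1/2) + sqrt(3)
F(9) = -56115712*exp(-1) + sqrt(2)/21504 + 107667*exp(-6)/4 + 6305/16 + 3392923553*exp(-1/4)/128
F(1/4) = -2**(1/4)*uppergamma(1/4, 1) - 2*3**(1/4)/9 + 2**(3/4)*uppergamma(1/4, 6)/2 + 10*2**(1/4)/21 + 2**(1/4)*uppergamma(1/4, 1/4)

decompose at 1/2, 2, 3; ℳ[f](s) sums the 4 pieces' integrals
[0, 1/2) adds the kernel integral of t**(3/2)
for t in [1/2, 2): the term is ∫ exp(-t/2)·t^(s-1)
on [2, 3): add ∫ 1/(2*t)·t^(s-1) dt
over [3, ∞), the kernel integral of exp(-2*t) enters the sum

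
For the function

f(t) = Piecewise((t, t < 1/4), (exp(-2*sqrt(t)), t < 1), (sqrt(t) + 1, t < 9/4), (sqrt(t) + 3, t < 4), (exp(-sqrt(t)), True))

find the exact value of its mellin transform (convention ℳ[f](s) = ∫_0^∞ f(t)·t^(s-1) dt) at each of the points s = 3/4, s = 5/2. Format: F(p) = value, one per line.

F(3/4) = sqrt(2)*(210*E + 210*sqrt(2)*(-1 + sqrt(pi)*exp(2)*erfc(sqrt(2)) + 2*sqrt(2)) + (-840*sqrt(3) - 448*sqrt(2) - 105*sqrt(pi)*erfc(sqrt(2)) + 105*sqrt(pi)*erfc(1) + 4719)*exp(2))*exp(-2)/420
F(5/2) = (9100*E + 729120 + 118557*exp(2))*exp(-2)/2240

the power substitution comes off first: t**2 on [0, 1/2); exp(-2*t) on [1/2, 1); t + 1 on [1, 3/2); …
breakpoints 1/4, 1, 9/4, 4: one integral from each of the 5 segments
over [0, 1/4), the kernel integral of t enters the sum
the [1/4, 1) slice contributes ∫ exp(-2*sqrt(t))·t^(s-1) dt
over [1, 9/4), the kernel integral of (sqrt(t) + 1) enters the sum
between 9/4 and 4 the integrand is (sqrt(t) + 3)·t^(s-1)
for t in [4, ∞): the term is ∫ exp(-sqrt(t))·t^(s-1)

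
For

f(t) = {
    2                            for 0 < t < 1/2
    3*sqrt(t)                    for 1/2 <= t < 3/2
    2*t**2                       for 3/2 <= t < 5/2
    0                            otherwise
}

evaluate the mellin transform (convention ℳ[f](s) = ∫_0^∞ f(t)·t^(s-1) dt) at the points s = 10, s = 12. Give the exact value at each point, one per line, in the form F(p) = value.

F(10) = -sqrt(2)/7168 + 59049*sqrt(6)/7168 + 152255743/15360
F(12) = -3*sqrt(2)/102400 + 1594323*sqrt(6)/102400 + 9148098991/172032

f breaks at 1/2, 3/2 into 3 integrals to sum
between 0 and 1/2 the integrand is 2·t^(s-1)
segment 1/2 to 3/2 holds 3*sqrt(t); add its integral
for t in [3/2, 5/2): the term is ∫ 2*t**2·t^(s-1)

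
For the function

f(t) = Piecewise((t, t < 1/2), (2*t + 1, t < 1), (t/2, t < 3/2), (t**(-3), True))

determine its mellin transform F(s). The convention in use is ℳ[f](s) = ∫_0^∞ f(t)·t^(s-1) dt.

(270*2**s*s**2 - 702*2**s*s - 324*2**s + 49*3**s*s**2 - 275*3**s*s - 162*s**2 + 378*s + 324)/(108*2**s*s*(s**2 - 2*s - 3))
  -1 < Re(s) < 3

integrate the 4 segments split at 1/2, 1, 3/2, then add the results
piece [0, 1/2): integrate t against the kernel
segment 1/2 to 1 holds (2*t + 1); add its integral
segment 1 to 3/2 holds t/2; add its integral
for t in [3/2, ∞): the term is ∫ t**(-3)·t^(s-1)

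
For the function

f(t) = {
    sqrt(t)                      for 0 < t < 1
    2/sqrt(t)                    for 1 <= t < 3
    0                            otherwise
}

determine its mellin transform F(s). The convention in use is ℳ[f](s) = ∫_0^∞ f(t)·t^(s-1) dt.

back out the shared t-power: t**(3/2) on [0, 1); 2*sqrt(t) on [1, 3)
f breaks at 1 into 2 integrals to sum
the [0, 1) slice contributes ∫ sqrt(t)·t^(s-1) dt
piece [1, 3): integrate 2/sqrt(t) against the kernel

2*(2*3**(s + 1/2)*(2*s + 1) - 6*s - 9)/(3*(2*s - 1)*(2*s + 1))
  Re(s) > -1/2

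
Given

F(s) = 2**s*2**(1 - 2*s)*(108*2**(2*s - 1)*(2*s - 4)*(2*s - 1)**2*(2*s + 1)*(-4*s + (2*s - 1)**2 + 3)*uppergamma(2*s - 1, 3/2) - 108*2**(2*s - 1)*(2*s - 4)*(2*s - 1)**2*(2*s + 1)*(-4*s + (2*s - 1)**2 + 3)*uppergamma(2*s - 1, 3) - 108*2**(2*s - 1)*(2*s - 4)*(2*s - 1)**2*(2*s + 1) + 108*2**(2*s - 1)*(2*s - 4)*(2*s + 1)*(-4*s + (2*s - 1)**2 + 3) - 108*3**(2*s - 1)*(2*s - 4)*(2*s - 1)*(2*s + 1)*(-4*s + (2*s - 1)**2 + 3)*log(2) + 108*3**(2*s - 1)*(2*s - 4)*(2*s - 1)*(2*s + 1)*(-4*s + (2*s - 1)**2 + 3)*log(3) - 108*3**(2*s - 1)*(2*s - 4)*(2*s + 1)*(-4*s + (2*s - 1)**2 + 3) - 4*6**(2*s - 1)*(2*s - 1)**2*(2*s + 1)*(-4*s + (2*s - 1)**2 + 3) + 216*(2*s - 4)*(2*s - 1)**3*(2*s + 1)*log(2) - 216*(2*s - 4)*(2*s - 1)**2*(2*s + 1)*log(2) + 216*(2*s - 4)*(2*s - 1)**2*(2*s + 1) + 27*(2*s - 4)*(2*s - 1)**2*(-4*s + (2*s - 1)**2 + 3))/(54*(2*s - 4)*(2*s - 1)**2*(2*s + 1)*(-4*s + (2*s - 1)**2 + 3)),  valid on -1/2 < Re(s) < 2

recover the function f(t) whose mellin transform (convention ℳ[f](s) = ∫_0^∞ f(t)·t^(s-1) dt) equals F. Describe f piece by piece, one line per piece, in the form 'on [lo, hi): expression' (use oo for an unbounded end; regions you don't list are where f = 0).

on [0, 1/2): sqrt(2)*sqrt(t)/2
on [1/2, 2): 2*log(sqrt(2)*sqrt(t)/2)/t
on [2, 9/2): sqrt(2)*log(sqrt(2)*sqrt(t)/2)/sqrt(t)
on [9/2, 18): sqrt(2)*exp(-sqrt(2)*sqrt(t)/2)/sqrt(t)
on [18, oo): 4/t**2

remove the common scale on t first: sqrt(t) on [0, 1/4); log(sqrt(t))/t on [1/4, 1); log(sqrt(t))/sqrt(t) on [1, 9/4); …
peel off the power substitution: t on [0, 1/2); log(t)/t**2 on [1/2, 1); log(t)/t on [1, 3/2); …
reversing the shared t-power: t**2 on [0, 1/2); log(t)/t on [1/2, 1); log(t) on [1, 3/2); …
cuts at 1/2, 2, 9/2, 18: linearity sums the 5 kernel integrals
∫ sqrt(2)*sqrt(t)/2·t^(s-1) over [0, 1/2)
∫ over [1/2, 2) of 2*log(sqrt(2)*sqrt(t)/2)/t·t^(s-1) joins the sum
on [2, 9/2): add ∫ sqrt(2)*log(sqrt(2)*sqrt(t)/2)/sqrt(t)·t^(s-1) dt
[9/2, 18) adds the kernel integral of sqrt(2)*exp(-sqrt(2)*sqrt(t)/2)/sqrt(t)
on [18, ∞) integrate f = 4/t**2 against the kernel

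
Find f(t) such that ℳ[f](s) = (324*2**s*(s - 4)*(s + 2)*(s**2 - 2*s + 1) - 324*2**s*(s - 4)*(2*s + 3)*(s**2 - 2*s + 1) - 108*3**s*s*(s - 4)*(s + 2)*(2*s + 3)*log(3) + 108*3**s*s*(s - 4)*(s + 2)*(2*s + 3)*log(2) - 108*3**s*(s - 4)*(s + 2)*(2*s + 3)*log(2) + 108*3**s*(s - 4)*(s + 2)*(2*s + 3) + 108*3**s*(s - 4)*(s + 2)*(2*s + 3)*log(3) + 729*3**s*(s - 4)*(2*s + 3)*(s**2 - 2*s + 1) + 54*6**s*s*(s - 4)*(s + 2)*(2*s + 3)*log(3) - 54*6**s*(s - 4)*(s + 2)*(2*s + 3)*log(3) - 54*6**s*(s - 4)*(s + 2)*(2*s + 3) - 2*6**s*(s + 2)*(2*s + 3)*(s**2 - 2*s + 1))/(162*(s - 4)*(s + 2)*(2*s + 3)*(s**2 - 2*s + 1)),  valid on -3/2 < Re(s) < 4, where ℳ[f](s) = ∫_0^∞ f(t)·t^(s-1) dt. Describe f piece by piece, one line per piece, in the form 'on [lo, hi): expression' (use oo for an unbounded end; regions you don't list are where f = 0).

strip the common scale on t: t**(3/2) on [0, 1); 2*t**2 on [1, 3/2); log(t)/t on [3/2, 3); …
integrate the 4 segments split at 2, 3, 6, then add the results
∫ over [0, 2) of sqrt(2)*t**(3/2)/4·t^(s-1) joins the sum
segment [2, 3) carries t**2/2; integrate it
over [3, 6), the kernel integral of 2*log(t/2)/t enters the sum
on [6, ∞) integrate f = 16/t**4 against the kernel

on [0, 2): sqrt(2)*t**(3/2)/4
on [2, 3): t**2/2
on [3, 6): 2*log(t/2)/t
on [6, oo): 16/t**4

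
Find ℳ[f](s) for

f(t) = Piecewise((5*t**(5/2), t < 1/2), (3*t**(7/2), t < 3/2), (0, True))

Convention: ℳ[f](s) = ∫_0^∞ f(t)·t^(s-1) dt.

summing 2 kernel integrals split by 1/2 yields ℳ[f](s)
on [0, 1/2) integrate f = 5*t**(5/2) against the kernel
∫ over [1/2, 3/2) of 3*t**(7/2)·t^(s-1) joins the sum

2**(-s - 5/2)*(3**(s + 9/2)*(2*s + 5) + 14*s + 55)/((2*s + 5)*(2*s + 7))
  Re(s) > -5/2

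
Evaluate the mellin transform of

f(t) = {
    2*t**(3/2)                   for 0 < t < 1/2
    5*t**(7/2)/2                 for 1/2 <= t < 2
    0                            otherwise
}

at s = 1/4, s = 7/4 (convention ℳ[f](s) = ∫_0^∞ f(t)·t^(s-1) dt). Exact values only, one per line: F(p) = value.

integrate the 2 segments split at 1/2, then add the results
for t in [0, 1/2): the term is ∫ 2*t**(3/2)·t^(s-1)
piece [1/2, 2): integrate 5*t**(7/2)/2 against the kernel

F(1/4) = 2**(1/4)*(41 + 896*sqrt(2))/168
F(7/4) = 2**(1/4)*(271*sqrt(2) + 133120)/8736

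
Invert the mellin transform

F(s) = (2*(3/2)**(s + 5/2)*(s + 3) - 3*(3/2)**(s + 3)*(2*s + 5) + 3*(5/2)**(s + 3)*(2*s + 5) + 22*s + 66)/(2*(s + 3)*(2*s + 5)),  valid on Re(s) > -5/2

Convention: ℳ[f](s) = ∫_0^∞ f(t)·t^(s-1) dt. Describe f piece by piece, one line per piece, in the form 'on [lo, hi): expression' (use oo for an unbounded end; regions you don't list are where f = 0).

on [0, 1): 6*t**(5/2)
on [1, 3/2): t**(5/2)/2
on [3/2, 5/2): 3*t**3/2

along the cuts 1, 3/2, ℳ[f](s) splits into 3 integrals
piece [0, 1): integrate 6*t**(5/2) against the kernel
segment 1 to 3/2 holds t**(5/2)/2; add its integral
over [3/2, 5/2), the kernel integral of 3*t**3/2 enters the sum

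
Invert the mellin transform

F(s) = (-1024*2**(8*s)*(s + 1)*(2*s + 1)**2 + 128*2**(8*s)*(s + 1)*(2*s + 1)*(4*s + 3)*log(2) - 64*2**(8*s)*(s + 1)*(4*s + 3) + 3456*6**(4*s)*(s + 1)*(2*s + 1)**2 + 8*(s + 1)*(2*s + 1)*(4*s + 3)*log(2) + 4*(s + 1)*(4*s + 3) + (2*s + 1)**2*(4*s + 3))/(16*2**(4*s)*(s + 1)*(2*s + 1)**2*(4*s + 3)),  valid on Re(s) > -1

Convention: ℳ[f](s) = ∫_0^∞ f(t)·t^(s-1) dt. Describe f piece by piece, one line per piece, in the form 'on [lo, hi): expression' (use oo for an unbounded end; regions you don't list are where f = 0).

on [0, 1/16): t
on [1/16, 16): sqrt(t)*log(t**(1/4))
on [16, 81): 2*t**(3/4)

remove the shared t-power first: sqrt(t) on [0, 1/16); log(t**(1/4)) on [1/16, 16); 2*t**(1/4) on [16, 81)
strip the power substitution: t on [0, 1/4); log(sqrt(t)) on [1/4, 4); 2*sqrt(t) on [4, 9)
reversing the power substitution: t**2 on [0, 1/2); log(t) on [1/2, 2); 2*t on [2, 3)
slice at 1/16, 16, transform all 3 pieces, and sum them
over [0, 1/16), the kernel integral of t enters the sum
segment 1/16 to 16 holds sqrt(t)*log(t**(1/4)); add its integral
on [16, 81) integrate f = 2*t**(3/4) against the kernel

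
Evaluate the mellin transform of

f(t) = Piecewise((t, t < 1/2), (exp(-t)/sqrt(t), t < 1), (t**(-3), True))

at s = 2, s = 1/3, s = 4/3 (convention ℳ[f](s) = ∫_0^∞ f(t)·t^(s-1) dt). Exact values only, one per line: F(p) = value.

back out the shared t-power: t**2 on [0, 1/2); sqrt(t)*exp(-t) on [1/2, 1); t**(-2) on [1, ∞)
strip the shared t-power: t**(3/2) on [0, 1/2); exp(-t) on [1/2, 1); t**(-5/2) on [1, ∞)
split f at 1/2, 1: ℳ[f](s) collects 3 kernel integrals
∫ over [0, 1/2) of t·t^(s-1) joins the sum
segment [1/2, 1) carries exp(-t)/sqrt(t); integrate it
the [1, ∞) slice contributes ∫ t**(-3)·t^(s-1) dt

F(2) = -exp(-1) - sqrt(pi)*erfc(1)/2 + sqrt(pi)*erfc(sqrt(2)/2)/2 + sqrt(2)*exp(-1/2)/2 + 25/24
F(1/3) = -uppergamma(-1/6, 1) + 3*2**(2/3)/16 + 3/8 + uppergamma(-1/6, 1/2)
F(4/3) = -uppergamma(5/6, 1) + 3*2**(2/3)/56 + uppergamma(5/6, 1/2) + 3/5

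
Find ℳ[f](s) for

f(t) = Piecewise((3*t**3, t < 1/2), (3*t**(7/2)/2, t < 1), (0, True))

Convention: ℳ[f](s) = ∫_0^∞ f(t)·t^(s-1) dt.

the 2 pieces separated at 1/2 each add one integral
between 0 and 1/2 the integrand is 3*t**3·t^(s-1)
for t in [1/2, 1): the term is ∫ 3*t**(7/2)/2·t^(s-1)

3*(-2**(-s - 7/2)*(s + 3) + 2**(-s - 3)*(2*s + 7) + s + 3)/((s + 3)*(2*s + 7))
  Re(s) > -3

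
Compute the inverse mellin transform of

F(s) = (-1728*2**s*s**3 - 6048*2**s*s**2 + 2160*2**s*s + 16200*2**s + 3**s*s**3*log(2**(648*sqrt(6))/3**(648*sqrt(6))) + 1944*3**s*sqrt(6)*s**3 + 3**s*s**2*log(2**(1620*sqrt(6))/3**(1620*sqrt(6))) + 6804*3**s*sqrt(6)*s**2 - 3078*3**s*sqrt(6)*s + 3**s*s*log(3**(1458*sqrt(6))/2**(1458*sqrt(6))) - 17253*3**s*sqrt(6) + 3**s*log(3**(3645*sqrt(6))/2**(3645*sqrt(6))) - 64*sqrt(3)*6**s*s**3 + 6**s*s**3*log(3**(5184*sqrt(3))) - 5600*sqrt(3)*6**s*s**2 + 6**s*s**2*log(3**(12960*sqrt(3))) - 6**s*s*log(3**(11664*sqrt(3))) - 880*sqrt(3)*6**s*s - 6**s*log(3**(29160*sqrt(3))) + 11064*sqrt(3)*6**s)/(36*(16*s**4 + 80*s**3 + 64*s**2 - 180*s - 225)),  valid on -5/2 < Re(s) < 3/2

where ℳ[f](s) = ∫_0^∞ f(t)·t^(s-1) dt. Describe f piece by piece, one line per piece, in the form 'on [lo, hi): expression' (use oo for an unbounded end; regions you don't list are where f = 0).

on [0, 2): sqrt(2)*t**(5/2)/8
on [2, 3): sqrt(2)*t**(3/2)*(t/2 + 3)/4
on [3, 6): sqrt(2)*t**(5/2)*log(t/2)/8
on [6, oo): 2*sqrt(2)/t**(3/2)

reversing the common scale on t: t**(5/2) on [0, 1); t**(3/2)*(t + 3) on [1, 3/2); t**(5/2)*log(t) on [3/2, 3); …
back out the shared t-power: t**(3/2) on [0, 1); sqrt(t)*(t + 3) on [1, 3/2); t**(3/2)*log(t) on [3/2, 3); …
remove the shared t-power first: t on [0, 1); t + 3 on [1, 3/2); t*log(t) on [3/2, 3); …
breakpoints 2, 3, 6: one integral from each of the 4 segments
segment 0 to 2 holds sqrt(2)*t**(5/2)/8; add its integral
between 2 and 3 the integrand is sqrt(2)*t**(3/2)*(t/2 + 3)/4·t^(s-1)
∫ sqrt(2)*t**(5/2)*log(t/2)/8·t^(s-1) over [3, 6)
the [6, ∞) slice contributes ∫ 2*sqrt(2)/t**(3/2)·t^(s-1) dt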